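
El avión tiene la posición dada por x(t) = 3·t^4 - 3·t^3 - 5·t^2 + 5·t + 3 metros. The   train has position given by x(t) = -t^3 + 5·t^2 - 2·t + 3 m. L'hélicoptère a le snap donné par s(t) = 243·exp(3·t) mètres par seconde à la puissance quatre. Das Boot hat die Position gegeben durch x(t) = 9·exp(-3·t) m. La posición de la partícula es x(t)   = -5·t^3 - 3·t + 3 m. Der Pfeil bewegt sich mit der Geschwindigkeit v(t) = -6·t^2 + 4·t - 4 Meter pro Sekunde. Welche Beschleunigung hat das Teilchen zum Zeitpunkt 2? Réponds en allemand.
Ausgehend von der Position x(t) = -5·t^3 - 3·t + 3, nehmen wir 2 Ableitungen. Durch Ableiten von der Position erhalten wir die Geschwindigkeit: v(t) = -15·t^2 - 3. Durch Ableiten von der Geschwindigkeit erhalten wir die Beschleunigung: a(t) = -30·t. Mit a(t) = -30·t und Einsetzen von t = 2, finden wir a = -60.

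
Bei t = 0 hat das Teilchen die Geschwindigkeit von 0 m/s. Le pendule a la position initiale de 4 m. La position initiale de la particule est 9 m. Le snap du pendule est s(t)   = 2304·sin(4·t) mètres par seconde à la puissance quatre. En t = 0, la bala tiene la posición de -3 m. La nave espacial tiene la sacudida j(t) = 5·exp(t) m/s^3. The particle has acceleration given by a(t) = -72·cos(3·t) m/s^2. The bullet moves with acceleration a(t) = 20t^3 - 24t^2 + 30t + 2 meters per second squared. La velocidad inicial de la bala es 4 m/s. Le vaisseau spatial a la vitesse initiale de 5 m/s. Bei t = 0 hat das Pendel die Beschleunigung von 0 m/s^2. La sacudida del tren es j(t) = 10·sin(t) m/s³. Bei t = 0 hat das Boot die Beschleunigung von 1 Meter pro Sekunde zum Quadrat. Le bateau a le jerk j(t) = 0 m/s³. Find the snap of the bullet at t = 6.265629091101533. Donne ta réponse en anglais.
We must differentiate our acceleration equation a(t) = 20·t^3 - 24·t^2 + 30·t + 2 2 times. Differentiating acceleration, we get jerk: j(t) = 60·t^2 - 48·t + 30. Differentiating jerk, we get snap: s(t) = 120·t - 48. We have snap s(t) = 120·t - 48. Substituting t = 6.265629091101533: s(6.265629091101533) = 703.875490932184.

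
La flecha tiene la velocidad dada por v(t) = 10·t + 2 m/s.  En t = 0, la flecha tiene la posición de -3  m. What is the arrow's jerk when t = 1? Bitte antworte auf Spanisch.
Para resolver esto, necesitamos tomar 2 derivadas de nuestra ecuación de la velocidad v(t) = 10·t + 2. La derivada de la velocidad da la aceleración: a(t) = 10. Derivando la aceleración, obtenemos la sacudida: j(t) = 0. Usando j(t) = 0 y sustituyendo t = 1, encontramos j = 0.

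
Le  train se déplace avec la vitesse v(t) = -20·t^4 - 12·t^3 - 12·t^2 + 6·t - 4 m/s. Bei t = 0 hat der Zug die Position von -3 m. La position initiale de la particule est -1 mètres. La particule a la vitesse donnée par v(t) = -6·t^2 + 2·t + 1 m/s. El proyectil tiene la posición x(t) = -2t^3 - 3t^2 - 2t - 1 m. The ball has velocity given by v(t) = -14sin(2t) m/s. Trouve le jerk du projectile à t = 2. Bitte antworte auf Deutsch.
Um dies zu lösen, müssen wir 3 Ableitungen unserer Gleichung für die Position x(t) = -2·t^3 - 3·t^2 - 2·t - 1 nehmen. Durch Ableiten von der Position erhalten wir die Geschwindigkeit: v(t) = -6·t^2 - 6·t - 2. Mit d/dt von v(t) finden wir a(t) = -12·t - 6. Mit d/dt von a(t) finden wir j(t) = -12. Mit j(t) = -12 und Einsetzen von t = 2, finden wir j = -12.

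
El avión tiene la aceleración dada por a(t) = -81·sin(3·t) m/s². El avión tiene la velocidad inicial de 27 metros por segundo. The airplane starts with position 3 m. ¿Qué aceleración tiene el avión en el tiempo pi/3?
Usando a(t) = -81·sin(3·t) y sustituyendo t = pi/3, encontramos a = 0.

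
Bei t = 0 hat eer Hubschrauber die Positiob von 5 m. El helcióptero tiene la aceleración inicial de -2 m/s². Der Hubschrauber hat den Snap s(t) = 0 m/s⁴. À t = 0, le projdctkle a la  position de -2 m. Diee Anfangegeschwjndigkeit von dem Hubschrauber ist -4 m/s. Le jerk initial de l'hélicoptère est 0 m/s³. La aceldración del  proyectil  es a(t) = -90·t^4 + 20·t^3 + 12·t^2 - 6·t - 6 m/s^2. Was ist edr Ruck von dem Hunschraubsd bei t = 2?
Um dies zu lösen, müssen wir 1 Integral unserer Gleichung für den Snap s(t) = 0 finden. Das Integral von dem Snap, mit j(0) = 0, ergibt den Ruck: j(t) = 0. Aus der Gleichung für den Ruck j(t) = 0, setzen wir t = 2 ein und erhalten j = 0.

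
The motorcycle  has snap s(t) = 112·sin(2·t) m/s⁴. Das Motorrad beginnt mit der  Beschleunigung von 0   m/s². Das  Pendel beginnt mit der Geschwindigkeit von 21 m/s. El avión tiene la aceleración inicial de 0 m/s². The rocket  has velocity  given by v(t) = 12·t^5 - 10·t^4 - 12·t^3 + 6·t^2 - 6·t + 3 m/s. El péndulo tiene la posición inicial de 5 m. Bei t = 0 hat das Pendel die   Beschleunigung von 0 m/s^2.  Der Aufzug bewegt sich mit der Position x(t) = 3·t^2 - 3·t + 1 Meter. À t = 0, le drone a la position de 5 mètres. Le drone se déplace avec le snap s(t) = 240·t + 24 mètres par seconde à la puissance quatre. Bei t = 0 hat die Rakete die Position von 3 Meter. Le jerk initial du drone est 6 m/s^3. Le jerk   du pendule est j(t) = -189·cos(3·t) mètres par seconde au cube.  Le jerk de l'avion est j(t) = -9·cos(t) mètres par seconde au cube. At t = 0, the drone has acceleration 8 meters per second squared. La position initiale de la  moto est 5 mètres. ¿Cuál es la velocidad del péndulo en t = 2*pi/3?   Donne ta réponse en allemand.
Wir müssen unsere Gleichung für den Ruck j(t) = -189·cos(3·t) 2-mal integrieren. Das Integral von dem Ruck, mit a(0) = 0, ergibt die Beschleunigung: a(t) = -63·sin(3·t). Mit ∫a(t)dt und Anwendung von v(0) = 21, finden wir v(t) = 21·cos(3·t). Mit v(t) = 21·cos(3·t) und Einsetzen von t = 2*pi/3, finden wir v = 21.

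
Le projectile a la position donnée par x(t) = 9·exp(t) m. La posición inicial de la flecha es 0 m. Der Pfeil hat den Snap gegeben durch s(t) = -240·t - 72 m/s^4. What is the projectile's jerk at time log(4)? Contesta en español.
Debemos derivar nuestra ecuación de la posición x(t) = 9·exp(t) 3 veces. Tomando d/dt de x(t), encontramos v(t) = 9·exp(t). La derivada de la velocidad da la aceleración: a(t) = 9·exp(t). La derivada de la aceleración da la sacudida: j(t) = 9·exp(t). Tenemos la sacudida j(t) = 9·exp(t). Sustituyendo t = log(4): j(log(4)) = 36.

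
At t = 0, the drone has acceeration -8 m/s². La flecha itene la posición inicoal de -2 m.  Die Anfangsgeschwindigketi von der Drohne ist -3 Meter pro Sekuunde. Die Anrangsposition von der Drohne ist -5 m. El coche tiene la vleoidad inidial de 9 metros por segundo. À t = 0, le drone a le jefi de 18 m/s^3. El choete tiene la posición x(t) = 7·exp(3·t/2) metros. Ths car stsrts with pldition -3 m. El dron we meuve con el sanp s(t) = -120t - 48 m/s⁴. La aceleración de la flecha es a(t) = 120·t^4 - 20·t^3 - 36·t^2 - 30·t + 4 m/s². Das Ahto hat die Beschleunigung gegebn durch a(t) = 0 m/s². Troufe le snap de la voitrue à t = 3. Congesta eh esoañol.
Debemos derivar nuestra ecuación de la aceleración a(t) = 0 2 veces. La derivada de la aceleración da la sacudida: j(t) = 0. Tomando d/dt de j(t), encontramos s(t) = 0. Usando s(t) = 0 y sustituyendo t = 3, encontramos s = 0.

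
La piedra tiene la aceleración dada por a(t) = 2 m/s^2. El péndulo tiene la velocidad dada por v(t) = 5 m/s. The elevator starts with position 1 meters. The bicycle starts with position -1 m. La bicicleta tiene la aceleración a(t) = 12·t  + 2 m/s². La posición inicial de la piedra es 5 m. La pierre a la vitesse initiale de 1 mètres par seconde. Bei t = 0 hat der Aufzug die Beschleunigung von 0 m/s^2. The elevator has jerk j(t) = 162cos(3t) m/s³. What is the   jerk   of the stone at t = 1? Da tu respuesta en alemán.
Um dies zu lösen, müssen wir 1 Ableitung unserer Gleichung für die Beschleunigung a(t) = 2 nehmen. Die Ableitung von der Beschleunigung ergibt den Ruck: j(t) = 0. Wir haben den Ruck j(t) = 0. Durch Einsetzen von t = 1: j(1) = 0.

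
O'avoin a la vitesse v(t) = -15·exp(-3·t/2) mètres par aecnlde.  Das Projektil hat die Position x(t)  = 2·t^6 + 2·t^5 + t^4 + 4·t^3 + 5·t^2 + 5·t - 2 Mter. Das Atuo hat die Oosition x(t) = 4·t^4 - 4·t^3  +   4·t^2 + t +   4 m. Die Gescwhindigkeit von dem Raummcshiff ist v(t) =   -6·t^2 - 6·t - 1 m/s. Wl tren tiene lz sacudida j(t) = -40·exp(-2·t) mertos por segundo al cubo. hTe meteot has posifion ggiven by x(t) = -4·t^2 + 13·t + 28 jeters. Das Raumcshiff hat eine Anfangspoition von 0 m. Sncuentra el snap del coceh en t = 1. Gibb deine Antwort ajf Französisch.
En partant de la position x(t) = 4·t^4 - 4·t^3 + 4·t^2 + t + 4, nous prenons 4 dérivées. La dérivée de la position donne la vitesse: v(t) = 16·t^3 - 12·t^2 + 8·t + 1. En prenant d/dt de v(t), nous trouvons a(t) = 48·t^2 - 24·t + 8. La dérivée de l'accélération donne le jerk: j(t) = 96·t - 24. En prenant d/dt de j(t), nous trouvons s(t) = 96. De l'équation du snap s(t) = 96, nous substituons t = 1 pour obtenir s = 96.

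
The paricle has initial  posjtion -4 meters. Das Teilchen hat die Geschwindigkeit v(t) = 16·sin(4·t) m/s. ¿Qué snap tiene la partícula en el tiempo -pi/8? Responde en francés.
Nous devons dériver notre équation de la vitesse v(t) = 16·sin(4·t) 3 fois. En prenant d/dt de v(t), nous trouvons a(t) = 64·cos(4·t). En prenant d/dt de a(t), nous trouvons j(t) = -256·sin(4·t). En dérivant le jerk, nous obtenons le snap: s(t) = -1024·cos(4·t). De l'équation du snap s(t) = -1024·cos(4·t), nous substituons t = -pi/8 pour obtenir s = 0.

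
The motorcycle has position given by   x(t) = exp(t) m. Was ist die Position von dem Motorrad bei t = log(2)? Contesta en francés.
En utilisant x(t) = exp(t) et en substituant t = log(2), nous trouvons x = 2.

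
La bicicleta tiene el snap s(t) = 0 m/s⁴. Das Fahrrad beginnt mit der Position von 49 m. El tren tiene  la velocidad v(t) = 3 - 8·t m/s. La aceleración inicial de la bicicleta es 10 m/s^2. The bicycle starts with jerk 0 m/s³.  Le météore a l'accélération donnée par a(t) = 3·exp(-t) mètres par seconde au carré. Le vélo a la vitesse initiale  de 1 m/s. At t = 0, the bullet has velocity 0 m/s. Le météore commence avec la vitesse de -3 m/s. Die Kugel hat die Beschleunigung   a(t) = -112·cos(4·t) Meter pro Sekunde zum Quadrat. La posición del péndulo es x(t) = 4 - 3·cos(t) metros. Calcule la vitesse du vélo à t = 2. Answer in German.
Ausgehend von dem Snap s(t) = 0, nehmen wir 3 Stammfunktionen. Die Stammfunktion von dem Snap, mit j(0) = 0, ergibt den Ruck: j(t) = 0. Mit ∫j(t)dt und Anwendung von a(0) = 10, finden wir a(t) = 10. Das Integral von der Beschleunigung ist die Geschwindigkeit. Mit v(0) = 1 erhalten wir v(t) = 10·t + 1. Aus der Gleichung für die Geschwindigkeit v(t) = 10·t + 1, setzen wir t = 2 ein und erhalten v = 21.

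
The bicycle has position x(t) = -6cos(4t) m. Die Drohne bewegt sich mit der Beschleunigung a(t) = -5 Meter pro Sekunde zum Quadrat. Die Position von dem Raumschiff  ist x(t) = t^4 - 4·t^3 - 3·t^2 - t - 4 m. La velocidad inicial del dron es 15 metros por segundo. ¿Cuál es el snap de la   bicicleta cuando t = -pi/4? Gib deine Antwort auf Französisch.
Nous devons dériver notre équation de la position x(t) = -6·cos(4·t) 4 fois. La dérivée de la position donne la vitesse: v(t) = 24·sin(4·t). La dérivée de la vitesse donne l'accélération: a(t) = 96·cos(4·t). La dérivée de l'accélération donne le jerk: j(t) = -384·sin(4·t). En prenant d/dt de j(t), nous trouvons s(t) = -1536·cos(4·t). Nous avons le snap s(t) = -1536·cos(4·t). En substituant t = -pi/4: s(-pi/4) = 1536.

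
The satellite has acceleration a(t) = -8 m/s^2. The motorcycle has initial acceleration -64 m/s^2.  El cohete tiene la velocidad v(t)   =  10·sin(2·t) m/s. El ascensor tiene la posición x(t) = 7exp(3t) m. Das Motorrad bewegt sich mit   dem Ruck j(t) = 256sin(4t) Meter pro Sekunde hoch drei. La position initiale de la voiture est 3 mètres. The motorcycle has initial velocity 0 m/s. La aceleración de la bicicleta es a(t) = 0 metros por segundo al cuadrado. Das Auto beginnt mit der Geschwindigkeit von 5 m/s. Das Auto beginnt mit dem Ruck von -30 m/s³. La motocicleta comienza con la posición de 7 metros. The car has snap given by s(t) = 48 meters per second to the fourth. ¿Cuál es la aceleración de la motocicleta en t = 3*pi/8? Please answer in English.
We must find the integral of our jerk equation j(t) = 256·sin(4·t) 1 time. Integrating jerk and using the initial condition a(0) = -64, we get a(t) = -64·cos(4·t). We have acceleration a(t) = -64·cos(4·t). Substituting t = 3*pi/8: a(3*pi/8) = 0.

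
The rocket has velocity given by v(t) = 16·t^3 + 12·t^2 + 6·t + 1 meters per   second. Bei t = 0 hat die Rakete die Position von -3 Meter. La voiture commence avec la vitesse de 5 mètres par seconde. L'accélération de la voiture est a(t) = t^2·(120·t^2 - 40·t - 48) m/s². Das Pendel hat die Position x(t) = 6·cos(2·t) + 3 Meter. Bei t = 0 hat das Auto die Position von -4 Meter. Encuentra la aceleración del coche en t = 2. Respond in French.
Nous avons l'accélération a(t) = t^2·(120·t^2 - 40·t - 48). En substituant t = 2: a(2) = 1408.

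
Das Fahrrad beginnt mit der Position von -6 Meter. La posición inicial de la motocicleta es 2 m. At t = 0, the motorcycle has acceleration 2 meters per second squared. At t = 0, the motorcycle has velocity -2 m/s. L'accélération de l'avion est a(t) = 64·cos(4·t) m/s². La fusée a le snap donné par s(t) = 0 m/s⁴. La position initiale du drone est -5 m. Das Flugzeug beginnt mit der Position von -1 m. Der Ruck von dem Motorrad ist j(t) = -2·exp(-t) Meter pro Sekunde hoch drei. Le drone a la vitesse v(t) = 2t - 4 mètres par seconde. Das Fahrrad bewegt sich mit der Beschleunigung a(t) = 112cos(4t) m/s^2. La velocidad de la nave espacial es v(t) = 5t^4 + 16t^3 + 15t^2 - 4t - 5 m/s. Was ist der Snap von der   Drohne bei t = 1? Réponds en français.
En partant de la vitesse v(t) = 2·t - 4, nous prenons 3 dérivées. La dérivée de la vitesse donne l'accélération: a(t) = 2. En dérivant l'accélération, nous obtenons le jerk: j(t) = 0. En dérivant le jerk, nous obtenons le snap: s(t) = 0. En utilisant s(t) = 0 et en substituant t = 1, nous trouvons s = 0.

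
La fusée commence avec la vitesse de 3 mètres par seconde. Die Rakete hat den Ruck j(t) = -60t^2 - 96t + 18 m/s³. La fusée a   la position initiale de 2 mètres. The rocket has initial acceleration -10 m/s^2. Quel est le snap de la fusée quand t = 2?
En partant du jerk j(t) = -60·t^2 - 96·t + 18, nous prenons 1 dérivée. La dérivée du jerk donne le snap: s(t) = -120·t - 96. Nous avons le snap s(t) = -120·t - 96. En substituant t = 2: s(2) = -336.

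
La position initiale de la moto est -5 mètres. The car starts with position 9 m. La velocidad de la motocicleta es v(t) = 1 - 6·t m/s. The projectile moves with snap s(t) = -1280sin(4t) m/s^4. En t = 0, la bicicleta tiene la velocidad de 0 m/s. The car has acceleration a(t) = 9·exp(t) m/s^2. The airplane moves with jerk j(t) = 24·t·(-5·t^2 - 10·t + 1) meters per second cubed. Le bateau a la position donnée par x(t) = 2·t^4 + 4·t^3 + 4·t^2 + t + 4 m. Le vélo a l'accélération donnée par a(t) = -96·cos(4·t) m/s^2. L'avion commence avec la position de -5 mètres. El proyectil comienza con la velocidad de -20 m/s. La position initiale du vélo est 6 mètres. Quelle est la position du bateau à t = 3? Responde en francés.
Nous avons la position x(t) = 2·t^4 + 4·t^3 + 4·t^2 + t + 4. En substituant t = 3: x(3) = 313.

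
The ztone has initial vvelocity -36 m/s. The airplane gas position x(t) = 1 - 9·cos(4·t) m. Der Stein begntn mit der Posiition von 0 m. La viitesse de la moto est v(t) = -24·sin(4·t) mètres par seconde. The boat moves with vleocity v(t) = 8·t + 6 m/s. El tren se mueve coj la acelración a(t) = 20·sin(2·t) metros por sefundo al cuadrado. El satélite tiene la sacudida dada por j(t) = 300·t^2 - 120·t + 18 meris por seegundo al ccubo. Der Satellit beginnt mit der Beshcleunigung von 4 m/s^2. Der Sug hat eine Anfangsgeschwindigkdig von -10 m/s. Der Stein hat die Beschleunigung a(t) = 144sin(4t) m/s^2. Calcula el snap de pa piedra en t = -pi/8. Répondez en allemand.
Wir müssen unsere Gleichung für die Beschleunigung a(t) = 144·sin(4·t) 2-mal ableiten. Durch Ableiten von der Beschleunigung erhalten wir den Ruck: j(t) = 576·cos(4·t). Mit d/dt von j(t) finden wir s(t) = -2304·sin(4·t). Mit s(t) = -2304·sin(4·t) und Einsetzen von t = -pi/8, finden wir s = 2304.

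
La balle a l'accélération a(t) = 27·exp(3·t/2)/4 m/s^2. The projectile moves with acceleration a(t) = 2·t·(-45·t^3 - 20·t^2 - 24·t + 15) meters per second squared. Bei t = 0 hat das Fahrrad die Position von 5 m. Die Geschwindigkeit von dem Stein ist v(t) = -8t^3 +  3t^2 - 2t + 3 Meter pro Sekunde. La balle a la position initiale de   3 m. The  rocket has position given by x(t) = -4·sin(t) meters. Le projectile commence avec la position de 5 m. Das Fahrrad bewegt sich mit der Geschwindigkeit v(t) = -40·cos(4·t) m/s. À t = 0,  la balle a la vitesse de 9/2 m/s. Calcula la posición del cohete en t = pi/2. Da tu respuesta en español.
Tenemos la posición x(t) = -4·sin(t). Sustituyendo t = pi/2: x(pi/2) = -4.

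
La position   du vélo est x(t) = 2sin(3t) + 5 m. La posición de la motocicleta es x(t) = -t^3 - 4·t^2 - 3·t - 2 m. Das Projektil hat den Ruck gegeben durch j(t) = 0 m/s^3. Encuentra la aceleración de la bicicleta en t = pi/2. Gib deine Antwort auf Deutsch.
Um dies zu lösen, müssen wir 2 Ableitungen unserer Gleichung für die Position x(t) = 2·sin(3·t) + 5 nehmen. Die Ableitung von der Position ergibt die Geschwindigkeit: v(t) = 6·cos(3·t). Durch Ableiten von der Geschwindigkeit erhalten wir die Beschleunigung: a(t) = -18·sin(3·t). Wir haben die Beschleunigung a(t) = -18·sin(3·t). Durch Einsetzen von t = pi/2: a(pi/2) = 18.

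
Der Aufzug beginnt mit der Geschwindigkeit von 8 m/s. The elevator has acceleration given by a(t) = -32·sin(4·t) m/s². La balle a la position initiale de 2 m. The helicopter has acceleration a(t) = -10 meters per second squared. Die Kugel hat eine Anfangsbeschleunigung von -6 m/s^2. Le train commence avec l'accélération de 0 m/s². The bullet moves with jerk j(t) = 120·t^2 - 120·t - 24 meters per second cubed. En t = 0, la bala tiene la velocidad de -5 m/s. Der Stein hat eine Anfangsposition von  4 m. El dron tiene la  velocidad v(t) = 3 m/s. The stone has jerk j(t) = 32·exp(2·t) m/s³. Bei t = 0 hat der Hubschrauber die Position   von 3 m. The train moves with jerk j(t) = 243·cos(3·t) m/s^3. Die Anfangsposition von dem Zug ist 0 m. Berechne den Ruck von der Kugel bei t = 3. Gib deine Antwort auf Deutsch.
Wir haben den Ruck j(t) = 120·t^2 - 120·t - 24. Durch Einsetzen von t = 3: j(3) = 696.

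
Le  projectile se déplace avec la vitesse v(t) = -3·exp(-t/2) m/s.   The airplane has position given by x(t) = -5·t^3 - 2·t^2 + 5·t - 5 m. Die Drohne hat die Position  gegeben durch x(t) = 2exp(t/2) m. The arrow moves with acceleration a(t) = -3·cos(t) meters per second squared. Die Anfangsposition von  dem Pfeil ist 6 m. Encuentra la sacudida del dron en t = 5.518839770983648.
Partiendo de la posición x(t) = 2·exp(t/2), tomamos 3 derivadas. La derivada de la posición da la velocidad: v(t) = exp(t/2). Tomando d/dt de v(t), encontramos a(t) = exp(t/2)/2. La derivada de la aceleración da la sacudida: j(t) = exp(t/2)/4. Usando j(t) = exp(t/2)/4 y sustituyendo t = 5.518839770983648, encontramos j = 3.94766997205206.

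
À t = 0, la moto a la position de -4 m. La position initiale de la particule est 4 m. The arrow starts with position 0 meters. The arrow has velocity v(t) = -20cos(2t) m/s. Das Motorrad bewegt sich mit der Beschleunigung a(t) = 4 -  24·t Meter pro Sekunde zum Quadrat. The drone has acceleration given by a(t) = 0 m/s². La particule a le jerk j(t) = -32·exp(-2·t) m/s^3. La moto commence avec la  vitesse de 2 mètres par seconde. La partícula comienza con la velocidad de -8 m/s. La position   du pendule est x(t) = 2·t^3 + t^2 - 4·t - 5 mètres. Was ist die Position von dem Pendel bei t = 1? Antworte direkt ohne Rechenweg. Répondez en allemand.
Die Position bei t = 1 ist x = -6.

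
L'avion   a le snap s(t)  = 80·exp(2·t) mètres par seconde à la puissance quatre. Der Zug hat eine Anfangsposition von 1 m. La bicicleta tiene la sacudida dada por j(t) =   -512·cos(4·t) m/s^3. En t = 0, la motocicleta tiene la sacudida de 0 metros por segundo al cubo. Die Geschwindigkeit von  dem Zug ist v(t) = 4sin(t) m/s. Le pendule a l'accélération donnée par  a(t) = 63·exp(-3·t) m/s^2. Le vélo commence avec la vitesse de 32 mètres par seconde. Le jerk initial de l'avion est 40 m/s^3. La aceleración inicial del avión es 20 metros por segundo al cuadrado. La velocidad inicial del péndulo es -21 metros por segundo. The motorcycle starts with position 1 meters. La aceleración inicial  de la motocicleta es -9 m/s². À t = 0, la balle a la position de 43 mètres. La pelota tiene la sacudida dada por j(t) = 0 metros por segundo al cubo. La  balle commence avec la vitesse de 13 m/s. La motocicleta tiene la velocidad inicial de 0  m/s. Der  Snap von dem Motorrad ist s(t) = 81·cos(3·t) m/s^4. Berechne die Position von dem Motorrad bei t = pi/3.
Wir müssen unsere Gleichung für den Snap s(t) = 81·cos(3·t) 4-mal integrieren. Durch Integration von dem Snap und Verwendung der Anfangsbedingung j(0) = 0, erhalten wir j(t) = 27·sin(3·t). Das Integral von dem Ruck ist die Beschleunigung. Mit a(0) = -9 erhalten wir a(t) = -9·cos(3·t). Die Stammfunktion von der Beschleunigung ist die Geschwindigkeit. Mit v(0) = 0 erhalten wir v(t) = -3·sin(3·t). Mit ∫v(t)dt und Anwendung von x(0) = 1, finden wir x(t) = cos(3·t). Mit x(t) = cos(3·t) und Einsetzen von t = pi/3, finden wir x = -1.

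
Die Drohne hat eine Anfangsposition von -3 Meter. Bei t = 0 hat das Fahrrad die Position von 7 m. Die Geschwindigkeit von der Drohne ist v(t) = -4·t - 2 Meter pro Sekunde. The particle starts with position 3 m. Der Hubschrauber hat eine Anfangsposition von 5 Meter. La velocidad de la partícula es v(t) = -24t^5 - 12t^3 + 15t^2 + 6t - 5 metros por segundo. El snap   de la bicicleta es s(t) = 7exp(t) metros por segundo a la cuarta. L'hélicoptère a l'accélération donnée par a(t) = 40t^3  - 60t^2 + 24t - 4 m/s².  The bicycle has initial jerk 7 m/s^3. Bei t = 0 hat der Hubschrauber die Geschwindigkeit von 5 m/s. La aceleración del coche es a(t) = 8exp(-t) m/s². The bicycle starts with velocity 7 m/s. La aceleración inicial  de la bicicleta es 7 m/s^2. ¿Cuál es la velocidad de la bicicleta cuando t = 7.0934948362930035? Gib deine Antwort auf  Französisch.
Nous devons intégrer notre équation du snap s(t) = 7·exp(t) 3 fois. La primitive du snap est le jerk. En utilisant j(0) = 7, nous obtenons j(t) = 7·exp(t). L'intégrale du jerk est l'accélération. En utilisant a(0) = 7, nous obtenons a(t) = 7·exp(t). L'intégrale de l'accélération, avec v(0) = 7, donne la vitesse: v(t) = 7·exp(t). De l'équation de la vitesse v(t) = 7·exp(t), nous substituons t = 7.0934948362930035 pour obtenir v = 8428.76032774970.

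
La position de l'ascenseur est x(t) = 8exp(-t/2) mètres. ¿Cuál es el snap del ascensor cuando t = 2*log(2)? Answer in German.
Wir müssen unsere Gleichung für die Position x(t) = 8·exp(-t/2) 4-mal ableiten. Mit d/dt von x(t) finden wir v(t) = -4·exp(-t/2). Durch Ableiten von der Geschwindigkeit erhalten wir die Beschleunigung: a(t) = 2·exp(-t/2). Die Ableitung von der Beschleunigung ergibt den Ruck: j(t) = -exp(-t/2). Mit d/dt von j(t) finden wir s(t) = exp(-t/2)/2. Aus der Gleichung für den Snap s(t) = exp(-t/2)/2, setzen wir t = 2*log(2) ein und erhalten s = 1/4.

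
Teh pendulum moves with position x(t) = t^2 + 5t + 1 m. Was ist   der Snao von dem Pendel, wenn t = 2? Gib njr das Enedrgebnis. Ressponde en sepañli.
La respuesta es 0.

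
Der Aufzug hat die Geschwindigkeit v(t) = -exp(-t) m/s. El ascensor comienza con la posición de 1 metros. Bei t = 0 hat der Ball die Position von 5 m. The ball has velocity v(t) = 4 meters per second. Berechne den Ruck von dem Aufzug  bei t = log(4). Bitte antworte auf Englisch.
Starting from velocity v(t) = -exp(-t), we take 2 derivatives. The derivative of velocity gives acceleration: a(t) = exp(-t). Differentiating acceleration, we get jerk: j(t) = -exp(-t). We have jerk j(t) = -exp(-t). Substituting t = log(4): j(log(4)) = -1/4.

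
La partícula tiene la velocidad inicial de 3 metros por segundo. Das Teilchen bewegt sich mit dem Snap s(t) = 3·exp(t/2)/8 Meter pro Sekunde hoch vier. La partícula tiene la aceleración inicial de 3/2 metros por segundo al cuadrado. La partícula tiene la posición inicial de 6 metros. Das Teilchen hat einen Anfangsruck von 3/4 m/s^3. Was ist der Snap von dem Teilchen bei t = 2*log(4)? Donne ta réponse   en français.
Nous avons le snap s(t) = 3·exp(t/2)/8. En substituant t = 2*log(4): s(2*log(4)) = 3/2.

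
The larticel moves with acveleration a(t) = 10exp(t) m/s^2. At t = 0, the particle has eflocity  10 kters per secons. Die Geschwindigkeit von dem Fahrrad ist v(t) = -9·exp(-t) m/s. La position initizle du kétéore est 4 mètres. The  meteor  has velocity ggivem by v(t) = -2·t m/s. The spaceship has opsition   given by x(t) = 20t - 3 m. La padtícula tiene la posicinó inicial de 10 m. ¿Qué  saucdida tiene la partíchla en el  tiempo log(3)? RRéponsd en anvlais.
To solve this, we need to take 1 derivative of our acceleration equation a(t) = 10·exp(t). Differentiating acceleration, we get jerk: j(t) = 10·exp(t). From the given jerk equation j(t) = 10·exp(t), we substitute t = log(3) to get j = 30.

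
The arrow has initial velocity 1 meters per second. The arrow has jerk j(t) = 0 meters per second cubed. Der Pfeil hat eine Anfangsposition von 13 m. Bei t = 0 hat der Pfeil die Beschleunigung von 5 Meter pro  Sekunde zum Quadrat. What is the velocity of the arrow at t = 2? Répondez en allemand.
Ausgehend von dem Ruck j(t) = 0, nehmen wir 2 Stammfunktionen. Die Stammfunktion von dem Ruck, mit a(0) = 5, ergibt die Beschleunigung: a(t) = 5. Das Integral von der Beschleunigung ist die Geschwindigkeit. Mit v(0) = 1 erhalten wir v(t) = 5·t + 1. Wir haben die Geschwindigkeit v(t) = 5·t + 1. Durch Einsetzen von t = 2: v(2) = 11.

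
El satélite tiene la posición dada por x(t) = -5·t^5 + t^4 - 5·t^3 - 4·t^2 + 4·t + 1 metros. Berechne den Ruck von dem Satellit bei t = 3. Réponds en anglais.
We must differentiate our position equation x(t) = -5·t^5 + t^4 - 5·t^3 - 4·t^2 + 4·t + 1 3 times. Taking d/dt of x(t), we find v(t) = -25·t^4 + 4·t^3 - 15·t^2 - 8·t + 4. Taking d/dt of v(t), we find a(t) = -100·t^3 + 12·t^2 - 30·t - 8. The derivative of acceleration gives jerk: j(t) = -300·t^2 + 24·t - 30. We have jerk j(t) = -300·t^2 + 24·t - 30. Substituting t = 3: j(3) = -2658.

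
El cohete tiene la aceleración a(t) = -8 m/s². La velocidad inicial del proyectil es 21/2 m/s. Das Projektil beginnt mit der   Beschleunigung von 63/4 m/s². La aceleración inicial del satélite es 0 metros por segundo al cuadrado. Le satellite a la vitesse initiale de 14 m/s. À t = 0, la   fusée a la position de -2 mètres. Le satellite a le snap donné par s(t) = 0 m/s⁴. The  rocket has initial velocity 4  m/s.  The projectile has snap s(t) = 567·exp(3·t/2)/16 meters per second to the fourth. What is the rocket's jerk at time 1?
We must differentiate our acceleration equation a(t) = -8 1 time. Differentiating acceleration, we get jerk: j(t) = 0. We have jerk j(t) = 0. Substituting t = 1: j(1) = 0.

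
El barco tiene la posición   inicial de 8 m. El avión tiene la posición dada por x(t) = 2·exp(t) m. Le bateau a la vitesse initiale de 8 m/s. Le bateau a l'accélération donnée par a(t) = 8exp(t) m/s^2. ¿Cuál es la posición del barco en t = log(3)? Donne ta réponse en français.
Nous devons trouver l'intégrale de notre équation de l'accélération a(t) = 8·exp(t) 2 fois. L'intégrale de l'accélération est la vitesse. En utilisant v(0) = 8, nous obtenons v(t) = 8·exp(t). En intégrant la vitesse et en utilisant la condition initiale x(0) = 8, nous obtenons x(t) = 8·exp(t). En utilisant x(t) = 8·exp(t) et en substituant t = log(3), nous trouvons x = 24.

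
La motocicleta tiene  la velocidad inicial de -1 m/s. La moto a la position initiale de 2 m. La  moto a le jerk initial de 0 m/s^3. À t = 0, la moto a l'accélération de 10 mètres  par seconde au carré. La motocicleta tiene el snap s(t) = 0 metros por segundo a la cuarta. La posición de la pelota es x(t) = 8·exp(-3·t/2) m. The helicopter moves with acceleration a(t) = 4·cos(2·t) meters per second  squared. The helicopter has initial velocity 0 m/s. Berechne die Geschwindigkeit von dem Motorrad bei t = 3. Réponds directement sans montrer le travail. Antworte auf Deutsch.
Die Geschwindigkeit bei t = 3 ist v = 29.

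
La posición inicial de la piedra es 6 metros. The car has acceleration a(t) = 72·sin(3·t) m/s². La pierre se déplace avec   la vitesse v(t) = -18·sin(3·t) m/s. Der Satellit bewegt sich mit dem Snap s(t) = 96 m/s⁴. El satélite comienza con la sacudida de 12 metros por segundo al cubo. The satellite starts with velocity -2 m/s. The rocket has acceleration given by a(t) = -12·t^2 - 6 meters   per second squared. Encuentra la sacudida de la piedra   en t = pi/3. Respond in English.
Starting from velocity v(t) = -18·sin(3·t), we take 2 derivatives. Taking d/dt of v(t), we find a(t) = -54·cos(3·t). Taking d/dt of a(t), we find j(t) = 162·sin(3·t). From the given jerk equation j(t) = 162·sin(3·t), we substitute t = pi/3 to get j = 0.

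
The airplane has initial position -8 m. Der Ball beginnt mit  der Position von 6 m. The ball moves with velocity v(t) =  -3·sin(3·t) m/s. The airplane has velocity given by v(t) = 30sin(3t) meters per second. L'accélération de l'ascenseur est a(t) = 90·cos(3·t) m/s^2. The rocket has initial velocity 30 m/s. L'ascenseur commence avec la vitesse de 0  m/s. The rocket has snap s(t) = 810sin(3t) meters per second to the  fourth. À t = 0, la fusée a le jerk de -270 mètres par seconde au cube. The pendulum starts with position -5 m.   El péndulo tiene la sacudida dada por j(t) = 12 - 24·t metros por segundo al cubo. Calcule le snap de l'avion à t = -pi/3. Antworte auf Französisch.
En partant de la vitesse v(t) = 30·sin(3·t), nous prenons 3 dérivées. La dérivée de la vitesse donne l'accélération: a(t) = 90·cos(3·t). En dérivant l'accélération, nous obtenons le jerk: j(t) = -270·sin(3·t). En dérivant le jerk, nous obtenons le snap: s(t) = -810·cos(3·t). De l'équation du snap s(t) = -810·cos(3·t), nous substituons t = -pi/3 pour obtenir s = 810.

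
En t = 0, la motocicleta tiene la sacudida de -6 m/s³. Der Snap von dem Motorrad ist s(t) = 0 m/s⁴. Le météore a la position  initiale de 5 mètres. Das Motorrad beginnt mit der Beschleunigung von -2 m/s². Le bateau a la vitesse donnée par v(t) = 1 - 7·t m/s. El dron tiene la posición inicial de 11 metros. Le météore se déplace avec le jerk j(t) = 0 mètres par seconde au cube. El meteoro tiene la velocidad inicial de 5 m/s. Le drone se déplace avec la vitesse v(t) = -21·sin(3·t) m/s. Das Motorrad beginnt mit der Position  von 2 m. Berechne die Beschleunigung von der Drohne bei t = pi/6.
Ausgehend von der Geschwindigkeit v(t) = -21·sin(3·t), nehmen wir 1 Ableitung. Durch Ableiten von der Geschwindigkeit erhalten wir die Beschleunigung: a(t) = -63·cos(3·t). Aus der Gleichung für die Beschleunigung a(t) = -63·cos(3·t), setzen wir t = pi/6 ein und erhalten a = 0.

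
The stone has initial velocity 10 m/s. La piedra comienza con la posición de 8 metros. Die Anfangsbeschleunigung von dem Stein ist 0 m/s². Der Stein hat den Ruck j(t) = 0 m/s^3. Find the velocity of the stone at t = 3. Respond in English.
Starting from jerk j(t) = 0, we take 2 integrals. The antiderivative of jerk is acceleration. Using a(0) = 0, we get a(t) = 0. The integral of acceleration is velocity. Using v(0) = 10, we get v(t) = 10. Using v(t) = 10 and substituting t = 3, we find v = 10.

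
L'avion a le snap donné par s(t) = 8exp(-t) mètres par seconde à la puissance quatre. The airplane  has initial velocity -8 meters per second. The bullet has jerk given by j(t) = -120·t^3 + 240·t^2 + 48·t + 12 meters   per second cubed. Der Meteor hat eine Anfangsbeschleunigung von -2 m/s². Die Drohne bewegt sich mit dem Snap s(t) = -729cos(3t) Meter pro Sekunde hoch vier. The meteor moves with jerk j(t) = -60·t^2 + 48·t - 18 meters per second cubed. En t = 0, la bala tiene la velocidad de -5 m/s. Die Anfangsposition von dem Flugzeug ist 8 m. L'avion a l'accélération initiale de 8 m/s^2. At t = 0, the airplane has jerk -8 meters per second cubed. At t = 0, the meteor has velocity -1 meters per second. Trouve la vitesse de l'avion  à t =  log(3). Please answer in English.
To solve this, we need to take 3 integrals of our snap equation s(t) = 8·exp(-t). Integrating snap and using the initial condition j(0) = -8, we get j(t) = -8·exp(-t). Integrating jerk and using the initial condition a(0) = 8, we get a(t) = 8·exp(-t). The antiderivative of acceleration, with v(0) = -8, gives velocity: v(t) = -8·exp(-t). From the given velocity equation v(t) = -8·exp(-t), we substitute t = log(3) to get v = -8/3.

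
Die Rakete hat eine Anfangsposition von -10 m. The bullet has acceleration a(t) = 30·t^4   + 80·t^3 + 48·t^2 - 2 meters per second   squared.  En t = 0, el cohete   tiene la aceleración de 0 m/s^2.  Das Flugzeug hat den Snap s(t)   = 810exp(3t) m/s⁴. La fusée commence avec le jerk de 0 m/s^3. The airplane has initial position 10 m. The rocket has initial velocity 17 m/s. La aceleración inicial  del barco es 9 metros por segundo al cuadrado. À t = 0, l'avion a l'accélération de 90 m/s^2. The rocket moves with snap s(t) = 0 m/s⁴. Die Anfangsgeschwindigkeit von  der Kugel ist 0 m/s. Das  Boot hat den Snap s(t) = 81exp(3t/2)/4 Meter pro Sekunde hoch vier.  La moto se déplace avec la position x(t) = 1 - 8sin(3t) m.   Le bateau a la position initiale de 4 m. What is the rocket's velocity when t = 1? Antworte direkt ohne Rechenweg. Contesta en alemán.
Die Antwort ist 17.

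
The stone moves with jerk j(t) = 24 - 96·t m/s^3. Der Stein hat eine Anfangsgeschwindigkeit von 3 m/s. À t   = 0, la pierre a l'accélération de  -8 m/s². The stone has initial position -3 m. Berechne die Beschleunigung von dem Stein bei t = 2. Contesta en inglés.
To find the answer, we compute 1 integral of j(t) = 24 - 96·t. The antiderivative of jerk, with a(0) = -8, gives acceleration: a(t) = -48·t^2 + 24·t - 8. Using a(t) = -48·t^2 + 24·t - 8 and substituting t = 2, we find a = -152.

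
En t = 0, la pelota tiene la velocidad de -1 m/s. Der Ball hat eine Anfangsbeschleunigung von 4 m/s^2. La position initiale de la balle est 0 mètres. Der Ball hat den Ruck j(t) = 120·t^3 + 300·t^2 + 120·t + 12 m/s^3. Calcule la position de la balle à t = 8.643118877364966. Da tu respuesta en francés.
Nous devons trouver l'intégrale de notre équation du jerk j(t) = 120·t^3 + 300·t^2 + 120·t + 12 3 fois. En prenant ∫j(t)dt et en appliquant a(0) = 4, nous trouvons a(t) = 30·t^4 + 100·t^3 + 60·t^2 + 12·t + 4. La primitive de l'accélération, avec v(0) = -1, donne la vitesse: v(t) = 6·t^5 + 25·t^4 + 20·t^3 + 6·t^2 + 4·t - 1. L'intégrale de la vitesse est la position. En utilisant x(0) = 0, nous obtenons x(t) = t^6 + 5·t^5 + 5·t^4 + 2·t^3 + 2·t^2 - t. Nous avons la position x(t) = t^6 + 5·t^5 + 5·t^4 + 2·t^3 + 2·t^2 - t. En substituant t = 8.643118877364966: x(8.643118877364966) = 687396.085780741.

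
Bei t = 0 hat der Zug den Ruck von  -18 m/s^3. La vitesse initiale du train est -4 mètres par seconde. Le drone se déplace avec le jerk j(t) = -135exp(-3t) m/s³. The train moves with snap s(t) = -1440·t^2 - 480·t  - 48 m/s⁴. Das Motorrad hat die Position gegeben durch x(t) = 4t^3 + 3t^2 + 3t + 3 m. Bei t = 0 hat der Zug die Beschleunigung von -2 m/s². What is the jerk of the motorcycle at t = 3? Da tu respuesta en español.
Debemos derivar nuestra ecuación de la posición x(t) = 4·t^3 + 3·t^2 + 3·t + 3 3 veces. Derivando la posición, obtenemos la velocidad: v(t) = 12·t^2 + 6·t + 3. La derivada de la velocidad da la aceleración: a(t) = 24·t + 6. Derivando la aceleración, obtenemos la sacudida: j(t) = 24. De la ecuación de la sacudida j(t) = 24, sustituimos t = 3 para obtener j = 24.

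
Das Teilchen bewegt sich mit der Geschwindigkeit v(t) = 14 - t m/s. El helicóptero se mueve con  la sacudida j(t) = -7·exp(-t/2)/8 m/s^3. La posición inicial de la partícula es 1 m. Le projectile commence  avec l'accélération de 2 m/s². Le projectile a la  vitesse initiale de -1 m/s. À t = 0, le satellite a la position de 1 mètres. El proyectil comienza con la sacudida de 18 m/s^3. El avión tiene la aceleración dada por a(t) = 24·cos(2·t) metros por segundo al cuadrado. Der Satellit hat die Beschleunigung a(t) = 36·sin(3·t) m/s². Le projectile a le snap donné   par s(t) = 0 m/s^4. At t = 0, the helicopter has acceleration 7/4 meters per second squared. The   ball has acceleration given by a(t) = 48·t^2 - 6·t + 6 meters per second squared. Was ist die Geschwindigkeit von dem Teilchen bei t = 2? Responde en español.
Usando v(t) = 14 - t y sustituyendo t = 2, encontramos v = 12.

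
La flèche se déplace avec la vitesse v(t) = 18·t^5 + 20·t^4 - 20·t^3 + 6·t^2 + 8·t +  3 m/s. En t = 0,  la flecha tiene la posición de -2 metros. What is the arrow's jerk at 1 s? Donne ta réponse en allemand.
Ausgehend von der Geschwindigkeit v(t) = 18·t^5 + 20·t^4 - 20·t^3 + 6·t^2 + 8·t + 3, nehmen wir 2 Ableitungen. Die Ableitung von der Geschwindigkeit ergibt die Beschleunigung: a(t) = 90·t^4 + 80·t^3 - 60·t^2 + 12·t + 8. Durch Ableiten von der Beschleunigung erhalten wir den Ruck: j(t) = 360·t^3 + 240·t^2 - 120·t + 12. Aus der Gleichung für den Ruck j(t) = 360·t^3 + 240·t^2 - 120·t + 12, setzen wir t = 1 ein und erhalten j = 492.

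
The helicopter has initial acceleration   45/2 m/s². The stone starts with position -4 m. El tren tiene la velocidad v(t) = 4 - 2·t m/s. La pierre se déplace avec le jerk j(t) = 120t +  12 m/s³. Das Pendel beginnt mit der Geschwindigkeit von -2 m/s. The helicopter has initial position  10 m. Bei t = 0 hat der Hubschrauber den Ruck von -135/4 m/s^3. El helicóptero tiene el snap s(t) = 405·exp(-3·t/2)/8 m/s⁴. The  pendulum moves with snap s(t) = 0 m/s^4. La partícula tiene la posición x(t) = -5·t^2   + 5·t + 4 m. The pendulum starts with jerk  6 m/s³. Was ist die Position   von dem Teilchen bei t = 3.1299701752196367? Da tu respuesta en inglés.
Using x(t) = -5·t^2 + 5·t + 4 and substituting t = 3.1299701752196367, we find x = -29.3337156127240.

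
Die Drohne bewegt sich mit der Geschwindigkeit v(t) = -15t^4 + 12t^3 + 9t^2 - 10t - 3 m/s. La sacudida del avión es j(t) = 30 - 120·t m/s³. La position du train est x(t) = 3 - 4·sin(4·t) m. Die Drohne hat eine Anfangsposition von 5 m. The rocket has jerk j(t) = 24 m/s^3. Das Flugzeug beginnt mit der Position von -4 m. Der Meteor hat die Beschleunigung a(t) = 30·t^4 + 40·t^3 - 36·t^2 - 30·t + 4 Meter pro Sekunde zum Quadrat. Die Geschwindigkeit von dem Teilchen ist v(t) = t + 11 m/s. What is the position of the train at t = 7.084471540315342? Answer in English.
From the given position equation x(t) = 3 - 4·sin(4·t), we substitute t = 7.084471540315342 to get x = 3.25403802983232.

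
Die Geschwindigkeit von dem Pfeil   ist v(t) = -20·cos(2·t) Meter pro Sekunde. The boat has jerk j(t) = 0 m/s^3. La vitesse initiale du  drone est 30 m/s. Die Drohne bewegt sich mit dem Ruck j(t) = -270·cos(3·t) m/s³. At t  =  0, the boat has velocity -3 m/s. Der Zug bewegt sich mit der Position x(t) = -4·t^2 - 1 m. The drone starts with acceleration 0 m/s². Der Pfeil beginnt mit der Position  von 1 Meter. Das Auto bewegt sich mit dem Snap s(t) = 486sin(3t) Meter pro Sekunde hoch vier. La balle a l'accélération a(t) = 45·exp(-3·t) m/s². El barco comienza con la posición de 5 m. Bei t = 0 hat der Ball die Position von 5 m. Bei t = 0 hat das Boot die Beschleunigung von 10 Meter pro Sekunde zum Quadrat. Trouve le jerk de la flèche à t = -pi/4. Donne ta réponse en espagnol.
Debemos derivar nuestra ecuación de la velocidad v(t) = -20·cos(2·t) 2 veces. Tomando d/dt de v(t), encontramos a(t) = 40·sin(2·t). La derivada de la aceleración da la sacudida: j(t) = 80·cos(2·t). Usando j(t) = 80·cos(2·t) y sustituyendo t = -pi/4, encontramos j = 0.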